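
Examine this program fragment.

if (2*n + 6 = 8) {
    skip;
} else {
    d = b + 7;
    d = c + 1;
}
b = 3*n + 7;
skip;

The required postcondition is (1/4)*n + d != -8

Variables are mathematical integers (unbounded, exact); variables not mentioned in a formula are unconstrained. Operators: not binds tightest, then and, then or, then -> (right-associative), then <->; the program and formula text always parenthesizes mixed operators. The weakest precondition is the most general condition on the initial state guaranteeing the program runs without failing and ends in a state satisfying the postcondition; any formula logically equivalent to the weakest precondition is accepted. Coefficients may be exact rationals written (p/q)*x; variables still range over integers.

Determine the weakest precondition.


Working backward. After the program, the postcondition (1/4)*n + d != -8 must hold; in canonical form it is d + (1/4)*n != -8.
Before skip: d + (1/4)*n != -8
Before b := 3*n + 7: d + (1/4)*n != -8
Then branch requires d + (1/4)*n != -8; else branch requires c + (1/4)*n != -9.
Before the if: (2*n = 2 -> d + (1/4)*n != -8) and ((not (2*n = 2)) -> c + (1/4)*n != -9)
Answer: WP = (2*n = 2 -> d + (1/4)*n != -8) and ((not (2*n = 2)) -> c + (1/4)*n != -9)


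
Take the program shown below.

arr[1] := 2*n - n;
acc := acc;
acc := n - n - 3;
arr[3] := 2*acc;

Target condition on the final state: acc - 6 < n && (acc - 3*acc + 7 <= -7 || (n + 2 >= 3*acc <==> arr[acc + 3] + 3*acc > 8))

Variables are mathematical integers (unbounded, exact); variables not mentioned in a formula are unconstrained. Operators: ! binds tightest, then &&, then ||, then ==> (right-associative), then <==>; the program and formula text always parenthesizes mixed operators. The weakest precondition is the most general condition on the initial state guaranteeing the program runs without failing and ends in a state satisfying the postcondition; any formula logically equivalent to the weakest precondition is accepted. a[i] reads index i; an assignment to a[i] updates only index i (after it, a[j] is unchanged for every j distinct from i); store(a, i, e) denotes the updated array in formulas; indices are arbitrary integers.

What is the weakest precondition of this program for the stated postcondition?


Working backward. After the program, the postcondition acc - 6 < n && (acc - 3*acc + 7 <= -7 || (n + 2 >= 3*acc <==> arr[acc + 3] + 3*acc > 8)) must hold; in canonical form it is acc < n + 6 && (2*acc >= 14 || (n >= 3*acc - 2 <==> arr[acc + 3] + 3*acc > 8)).
Before arr[3] := 2*acc: acc < n + 6 && (2*acc >= 14 || (n >= 3*acc - 2 <==> store(arr, 3, 2*acc)[acc + 3] + 3*acc > 8))
Before acc := n - n - 3: n > -9 && (n >= -11 <==> arr[0] > 17)
Before acc := acc: n > -9 && (n >= -11 <==> arr[0] > 17)
Before arr[1] := 2*n - n: n > -9 && (n >= -11 <==> arr[0] > 17)
Answer: WP = n > -9 && (n >= -11 <==> arr[0] > 17)


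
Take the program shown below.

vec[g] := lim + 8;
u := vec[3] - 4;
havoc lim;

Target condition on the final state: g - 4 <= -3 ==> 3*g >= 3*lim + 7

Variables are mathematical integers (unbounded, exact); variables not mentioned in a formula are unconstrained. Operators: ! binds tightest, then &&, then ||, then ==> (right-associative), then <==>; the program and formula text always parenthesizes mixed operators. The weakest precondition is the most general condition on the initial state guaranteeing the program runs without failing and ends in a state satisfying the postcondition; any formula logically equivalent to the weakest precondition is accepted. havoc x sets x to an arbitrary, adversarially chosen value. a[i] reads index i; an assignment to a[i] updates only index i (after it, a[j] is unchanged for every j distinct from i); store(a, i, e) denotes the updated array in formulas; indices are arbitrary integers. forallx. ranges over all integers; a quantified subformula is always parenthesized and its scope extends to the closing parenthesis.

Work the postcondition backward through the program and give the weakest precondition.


Working backward. After the program, the postcondition g - 4 <= -3 ==> 3*g >= 3*lim + 7 must hold; in canonical form it is g <= 1 ==> 3*g >= 3*lim + 7.
Before havoc lim: forall lim_1. (g <= 1 ==> 3*g >= 3*lim_1 + 7)
Before u := vec[3] - 4: forall lim_1. (g <= 1 ==> 3*g >= 3*lim_1 + 7)
Before vec[g] := lim + 8: forall lim_1. (g <= 1 ==> 3*g >= 3*lim_1 + 7)
Answer: WP = forall lim_1. (g <= 1 ==> 3*g >= 3*lim_1 + 7)


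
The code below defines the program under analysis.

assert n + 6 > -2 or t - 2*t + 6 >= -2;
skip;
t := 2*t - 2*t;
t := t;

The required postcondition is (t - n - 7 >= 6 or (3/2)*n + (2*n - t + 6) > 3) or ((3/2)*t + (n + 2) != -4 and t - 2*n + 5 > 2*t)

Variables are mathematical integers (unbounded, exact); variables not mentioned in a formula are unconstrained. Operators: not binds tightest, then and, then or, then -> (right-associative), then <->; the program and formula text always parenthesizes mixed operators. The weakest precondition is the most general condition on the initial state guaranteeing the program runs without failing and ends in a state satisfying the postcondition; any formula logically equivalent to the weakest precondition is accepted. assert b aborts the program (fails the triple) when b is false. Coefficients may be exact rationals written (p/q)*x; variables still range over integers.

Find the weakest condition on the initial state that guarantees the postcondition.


Working backward. After the program, the postcondition (t - n - 7 >= 6 or (3/2)*n + (2*n - t + 6) > 3) or ((3/2)*t + (n + 2) != -4 and t - 2*n + 5 > 2*t) must hold; in canonical form it is t >= n + 13 or (7/2)*n > t - 3 or (n + (3/2)*t != -6 and 2*n + t < 5).
Before t := t: t >= n + 13 or (7/2)*n > t - 3 or (n + (3/2)*t != -6 and 2*n + t < 5)
Before t := 2*t - 2*t: n <= -13 or (7/2)*n > -3 or (n != -6 and 2*n < 5)
Before skip: n <= -13 or (7/2)*n > -3 or (n != -6 and 2*n < 5)
Before assert n + 6 > -2 or t - 2*t + 6 >= -2: (n > -8 or t <= 8) and (n <= -13 or (7/2)*n > -3 or (n != -6 and 2*n < 5))
Answer: WP = (n > -8 or t <= 8) and (n <= -13 or (7/2)*n > -3 or (n != -6 and 2*n < 5))


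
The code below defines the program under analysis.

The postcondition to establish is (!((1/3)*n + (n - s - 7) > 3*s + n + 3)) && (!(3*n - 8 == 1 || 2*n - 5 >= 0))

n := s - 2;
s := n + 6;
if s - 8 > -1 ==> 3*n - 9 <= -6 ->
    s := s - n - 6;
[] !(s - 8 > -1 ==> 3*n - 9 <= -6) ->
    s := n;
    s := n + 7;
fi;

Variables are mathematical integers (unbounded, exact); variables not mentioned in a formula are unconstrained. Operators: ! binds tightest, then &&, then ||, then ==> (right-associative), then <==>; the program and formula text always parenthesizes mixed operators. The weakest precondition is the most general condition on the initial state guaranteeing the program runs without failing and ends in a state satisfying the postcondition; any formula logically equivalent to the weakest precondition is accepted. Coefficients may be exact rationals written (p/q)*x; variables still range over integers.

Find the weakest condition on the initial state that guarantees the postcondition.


Working backward. After the program, the postcondition (!((1/3)*n + (n - s - 7) > 3*s + n + 3)) && (!(3*n - 8 == 1 || 2*n - 5 >= 0)) must hold; in canonical form it is (!((1/3)*n > 4*s + 10)) && (!(3*n == 9 || 2*n >= 5)).
Then branch requires (!((13/3)*n > 4*s - 14)) && (!(3*n == 9 || 2*n >= 5)); else branch requires (!((11/3)*n < -38)) && (!(3*n == 9 || 2*n >= 5)).
Before the if: ((s > 7 ==> 3*n <= 3) ==> ((!((13/3)*n > 4*s - 14)) && (!(3*n == 9 || 2*n >= 5)))) && ((!(s > 7 ==> 3*n <= 3)) ==> ((!((11/3)*n < -38)) && (!(3*n == 9 || 2*n >= 5))))
Before s := n + 6: ((n > 1 ==> 3*n <= 3) ==> ((!((1/3)*n > 10)) && (!(3*n == 9 || 2*n >= 5)))) && ((!(n > 1 ==> 3*n <= 3)) ==> ((!((11/3)*n < -38)) && (!(3*n == 9 || 2*n >= 5))))
Before n := s - 2: ((s > 3 ==> 3*s <= 9) ==> ((!((1/3)*s > 32/3)) && (!(3*s == 15 || 2*s >= 9)))) && ((!(s > 3 ==> 3*s <= 9)) ==> ((!((11/3)*s < -92/3)) && (!(3*s == 15 || 2*s >= 9))))
Answer: WP = ((s > 3 ==> 3*s <= 9) ==> ((!((1/3)*s > 32/3)) && (!(3*s == 15 || 2*s >= 9)))) && ((!(s > 3 ==> 3*s <= 9)) ==> ((!((11/3)*s < -92/3)) && (!(3*s == 15 || 2*s >= 9))))


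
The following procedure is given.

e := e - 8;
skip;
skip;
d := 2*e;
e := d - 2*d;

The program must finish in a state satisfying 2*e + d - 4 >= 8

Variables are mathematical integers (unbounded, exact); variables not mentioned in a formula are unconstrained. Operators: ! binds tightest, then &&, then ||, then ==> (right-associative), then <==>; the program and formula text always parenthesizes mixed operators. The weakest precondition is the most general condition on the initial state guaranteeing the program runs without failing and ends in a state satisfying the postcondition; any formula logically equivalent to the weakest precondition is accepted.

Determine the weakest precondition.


Working backward. After the program, the postcondition 2*e + d - 4 >= 8 must hold; in canonical form it is d + 2*e >= 12.
Before e := d - 2*d: d <= -12
Before d := 2*e: 2*e <= -12
Before skip: 2*e <= -12
Before skip: 2*e <= -12
Before e := e - 8: 2*e <= 4
Answer: WP = 2*e <= 4


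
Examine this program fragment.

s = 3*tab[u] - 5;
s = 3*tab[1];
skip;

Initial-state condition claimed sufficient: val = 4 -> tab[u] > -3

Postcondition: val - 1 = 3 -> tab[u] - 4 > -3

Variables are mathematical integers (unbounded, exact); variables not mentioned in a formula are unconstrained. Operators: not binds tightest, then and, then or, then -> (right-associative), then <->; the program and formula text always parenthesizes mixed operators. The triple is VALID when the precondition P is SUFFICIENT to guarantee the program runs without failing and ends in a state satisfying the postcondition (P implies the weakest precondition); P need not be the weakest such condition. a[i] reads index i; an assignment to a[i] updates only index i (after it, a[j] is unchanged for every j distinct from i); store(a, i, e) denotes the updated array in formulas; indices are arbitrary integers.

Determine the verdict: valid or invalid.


Working backward. After the program, the postcondition val - 1 = 3 -> tab[u] - 4 > -3 must hold; in canonical form it is val = 4 -> tab[u] > 1.
Before skip: val = 4 -> tab[u] > 1
Before s := 3*tab[1]: val = 4 -> tab[u] > 1
Before s := 3*tab[u] - 5: val = 4 -> tab[u] > 1
The weakest precondition is val = 4 -> tab[u] > 1.
Check whether val = 4 -> tab[u] > -3 implies it.
Countermodel: at the initial state tab = {[0] = 0, elsewhere 0}, u = 0, val = 4, the precondition holds but the weakest precondition fails.
Answer: invalid


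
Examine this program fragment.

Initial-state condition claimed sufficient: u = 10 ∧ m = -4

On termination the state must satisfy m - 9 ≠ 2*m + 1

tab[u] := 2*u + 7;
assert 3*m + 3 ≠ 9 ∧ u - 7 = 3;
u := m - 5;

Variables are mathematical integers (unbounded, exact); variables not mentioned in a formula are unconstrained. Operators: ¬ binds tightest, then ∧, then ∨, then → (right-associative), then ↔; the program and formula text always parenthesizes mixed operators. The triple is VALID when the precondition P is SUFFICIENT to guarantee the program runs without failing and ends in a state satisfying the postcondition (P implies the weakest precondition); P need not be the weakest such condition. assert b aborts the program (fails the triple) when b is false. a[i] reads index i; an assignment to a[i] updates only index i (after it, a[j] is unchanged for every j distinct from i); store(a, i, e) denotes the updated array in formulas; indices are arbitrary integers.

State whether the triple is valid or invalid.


Working backward. After the program, the postcondition m - 9 ≠ 2*m + 1 must hold; in canonical form it is m ≠ -10.
Before u := m - 5: m ≠ -10
Before assert 3*m + 3 ≠ 9 ∧ u - 7 = 3: 3*m ≠ 6 ∧ u = 10 ∧ m ≠ -10
Before tab[u] := 2*u + 7: 3*m ≠ 6 ∧ u = 10 ∧ m ≠ -10
The weakest precondition is 3*m ≠ 6 ∧ u = 10 ∧ m ≠ -10.
Check whether u = 10 ∧ m = -4 implies it.
Every state satisfying the precondition satisfies the weakest precondition: the implication holds.
Answer: valid


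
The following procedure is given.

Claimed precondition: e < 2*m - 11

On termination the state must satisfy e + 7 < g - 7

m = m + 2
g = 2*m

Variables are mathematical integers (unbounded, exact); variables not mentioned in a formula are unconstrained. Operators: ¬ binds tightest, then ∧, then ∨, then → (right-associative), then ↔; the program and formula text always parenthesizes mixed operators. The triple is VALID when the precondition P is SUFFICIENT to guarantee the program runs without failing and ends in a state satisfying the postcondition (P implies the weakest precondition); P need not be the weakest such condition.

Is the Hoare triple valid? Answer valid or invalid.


Working backward. After the program, the postcondition e + 7 < g - 7 must hold; in canonical form it is e < g - 14.
Before g := 2*m: e < 2*m - 14
Before m := m + 2: e < 2*m - 10
The weakest precondition is e < 2*m - 10.
Check whether e < 2*m - 11 implies it.
Every state satisfying the precondition satisfies the weakest precondition: the implication holds.
Answer: valid


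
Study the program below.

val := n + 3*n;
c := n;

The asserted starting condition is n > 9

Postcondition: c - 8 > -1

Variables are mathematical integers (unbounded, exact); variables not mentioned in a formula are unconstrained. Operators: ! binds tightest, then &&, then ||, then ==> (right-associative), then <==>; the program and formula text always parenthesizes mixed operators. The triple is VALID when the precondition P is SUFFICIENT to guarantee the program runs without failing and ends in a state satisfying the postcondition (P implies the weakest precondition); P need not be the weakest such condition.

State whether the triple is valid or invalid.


Working backward. After the program, the postcondition c - 8 > -1 must hold; in canonical form it is c > 7.
Before c := n: n > 7
Before val := n + 3*n: n > 7
The weakest precondition is n > 7.
Check whether n > 9 implies it.
Every state satisfying the precondition satisfies the weakest precondition: the implication holds.
Answer: valid


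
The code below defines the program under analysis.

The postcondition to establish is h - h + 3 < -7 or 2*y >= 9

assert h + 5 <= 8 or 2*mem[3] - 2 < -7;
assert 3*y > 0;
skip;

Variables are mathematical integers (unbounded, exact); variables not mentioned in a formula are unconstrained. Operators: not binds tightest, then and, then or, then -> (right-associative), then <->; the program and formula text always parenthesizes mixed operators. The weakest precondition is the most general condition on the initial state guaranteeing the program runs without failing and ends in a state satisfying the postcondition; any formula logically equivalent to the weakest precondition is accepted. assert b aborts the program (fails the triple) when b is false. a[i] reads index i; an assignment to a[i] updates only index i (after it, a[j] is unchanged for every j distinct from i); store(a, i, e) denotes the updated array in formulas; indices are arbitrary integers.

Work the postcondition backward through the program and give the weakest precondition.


Working backward. After the program, the postcondition h - h + 3 < -7 or 2*y >= 9 must hold; in canonical form it is 2*y >= 9.
Before skip: 2*y >= 9
Before assert 3*y > 0: 3*y > 0 and 2*y >= 9
Before assert h + 5 <= 8 or 2*mem[3] - 2 < -7: (h <= 3 or 2*mem[3] < -5) and 3*y > 0 and 2*y >= 9
Answer: WP = (h <= 3 or 2*mem[3] < -5) and 3*y > 0 and 2*y >= 9


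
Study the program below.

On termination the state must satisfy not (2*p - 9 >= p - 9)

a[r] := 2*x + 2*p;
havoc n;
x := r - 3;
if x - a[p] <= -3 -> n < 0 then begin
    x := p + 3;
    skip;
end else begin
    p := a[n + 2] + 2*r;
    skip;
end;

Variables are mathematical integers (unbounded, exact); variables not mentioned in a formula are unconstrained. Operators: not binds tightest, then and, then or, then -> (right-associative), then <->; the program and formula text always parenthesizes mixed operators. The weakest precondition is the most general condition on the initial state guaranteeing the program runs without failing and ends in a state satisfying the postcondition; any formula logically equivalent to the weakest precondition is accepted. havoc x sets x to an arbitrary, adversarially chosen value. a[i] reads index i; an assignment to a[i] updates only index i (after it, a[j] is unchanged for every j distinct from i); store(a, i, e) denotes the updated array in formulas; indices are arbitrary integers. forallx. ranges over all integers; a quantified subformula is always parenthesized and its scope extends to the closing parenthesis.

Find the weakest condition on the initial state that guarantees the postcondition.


Working backward. After the program, the postcondition not (2*p - 9 >= p - 9) must hold; in canonical form it is not (p >= 0).
Then branch requires not (p >= 0); else branch requires not (a[n + 2] + 2*r >= 0).
Before the if: ((x <= a[p] - 3 -> n < 0) -> (not (p >= 0))) and ((not (x <= a[p] - 3 -> n < 0)) -> (not (a[n + 2] + 2*r >= 0)))
Before x := r - 3: ((r <= a[p] -> n < 0) -> (not (p >= 0))) and ((not (r <= a[p] -> n < 0)) -> (not (a[n + 2] + 2*r >= 0)))
Before havoc n: forall n_1. (((r <= a[p] -> n_1 < 0) -> (not (p >= 0))) and ((not (r <= a[p] -> n_1 < 0)) -> (not (a[n_1 + 2] + 2*r >= 0))))
Before a[r] := 2*x + 2*p: forall n_1. (((r <= store(a, r, 2*p + 2*x)[p] -> n_1 < 0) -> (not (p >= 0))) and ((not (r <= store(a, r, 2*p + 2*x)[p] -> n_1 < 0)) -> (not (store(a, r, 2*p + 2*x)[n_1 + 2] + 2*r >= 0))))
Answer: WP = forall n_1. (((r <= store(a, r, 2*p + 2*x)[p] -> n_1 < 0) -> (not (p >= 0))) and ((not (r <= store(a, r, 2*p + 2*x)[p] -> n_1 < 0)) -> (not (store(a, r, 2*p + 2*x)[n_1 + 2] + 2*r >= 0))))


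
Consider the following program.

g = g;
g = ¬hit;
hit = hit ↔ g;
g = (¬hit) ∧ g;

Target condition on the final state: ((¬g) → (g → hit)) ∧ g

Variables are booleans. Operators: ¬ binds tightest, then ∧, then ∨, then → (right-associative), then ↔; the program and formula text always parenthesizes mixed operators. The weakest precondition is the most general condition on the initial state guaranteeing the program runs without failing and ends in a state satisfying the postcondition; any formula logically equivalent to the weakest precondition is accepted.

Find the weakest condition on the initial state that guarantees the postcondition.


Working backward. After the program, ((¬g) → (g → hit)) ∧ g must hold.
Before g := (¬hit) ∧ g: ((¬((¬hit) ∧ g)) → (((¬hit) ∧ g) → hit)) ∧ (¬hit) ∧ g
Before hit := hit ↔ g: ((¬((¬(hit ↔ g)) ∧ g)) → (((¬(hit ↔ g)) ∧ g) → (hit ↔ g))) ∧ (¬(hit ↔ g)) ∧ g
Before g := ¬hit: ((¬((¬(hit ↔ (¬hit))) ∧ (¬hit))) → (((¬(hit ↔ (¬hit))) ∧ (¬hit)) → (hit ↔ (¬hit)))) ∧ (¬(hit ↔ (¬hit))) ∧ (¬hit)
Before g := g: ((¬((¬(hit ↔ (¬hit))) ∧ (¬hit))) → (((¬(hit ↔ (¬hit))) ∧ (¬hit)) → (hit ↔ (¬hit)))) ∧ (¬(hit ↔ (¬hit))) ∧ (¬hit)
Answer: WP = ((¬((¬(hit ↔ (¬hit))) ∧ (¬hit))) → (((¬(hit ↔ (¬hit))) ∧ (¬hit)) → (hit ↔ (¬hit)))) ∧ (¬(hit ↔ (¬hit))) ∧ (¬hit)


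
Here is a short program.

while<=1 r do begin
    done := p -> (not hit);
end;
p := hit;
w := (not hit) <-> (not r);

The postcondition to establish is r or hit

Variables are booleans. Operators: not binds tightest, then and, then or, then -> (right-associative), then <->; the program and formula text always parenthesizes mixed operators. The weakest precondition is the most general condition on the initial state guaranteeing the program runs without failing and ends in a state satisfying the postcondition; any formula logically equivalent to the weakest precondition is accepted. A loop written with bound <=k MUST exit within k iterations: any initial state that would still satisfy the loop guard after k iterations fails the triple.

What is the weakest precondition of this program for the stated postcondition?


Working backward. After the program, r or hit must hold.
Before w := (not hit) <-> (not r): r or hit
Before p := hit: r or hit
Before the loop (bound <=1), unroll the exhaustion recursion (WP_0 = exit-now case; WP_j = one more guarded iteration, up to j = 1):
  WP_0: (not r) and (r or hit)
  WP_1: (r -> ((not r) and (r or hit))) and ((not r) -> (r or hit))
So before the loop: (r -> ((not r) and (r or hit))) and ((not r) -> (r or hit))
Answer: WP = (r -> ((not r) and (r or hit))) and ((not r) -> (r or hit))


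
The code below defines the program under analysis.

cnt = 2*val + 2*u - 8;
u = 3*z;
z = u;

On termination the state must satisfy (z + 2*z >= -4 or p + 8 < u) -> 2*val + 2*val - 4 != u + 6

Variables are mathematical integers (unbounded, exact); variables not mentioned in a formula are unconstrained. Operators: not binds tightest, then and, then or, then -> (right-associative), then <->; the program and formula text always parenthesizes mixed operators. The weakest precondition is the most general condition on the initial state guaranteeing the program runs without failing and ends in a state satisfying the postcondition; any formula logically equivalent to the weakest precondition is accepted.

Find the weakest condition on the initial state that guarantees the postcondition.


Working backward. After the program, the postcondition (z + 2*z >= -4 or p + 8 < u) -> 2*val + 2*val - 4 != u + 6 must hold; in canonical form it is (3*z >= -4 or p < u - 8) -> 4*val != u + 10.
Before z := u: (3*u >= -4 or p < u - 8) -> 4*val != u + 10
Before u := 3*z: (9*z >= -4 or p < 3*z - 8) -> 4*val != 3*z + 10
Before cnt := 2*val + 2*u - 8: (9*z >= -4 or p < 3*z - 8) -> 4*val != 3*z + 10
Answer: WP = (9*z >= -4 or p < 3*z - 8) -> 4*val != 3*z + 10


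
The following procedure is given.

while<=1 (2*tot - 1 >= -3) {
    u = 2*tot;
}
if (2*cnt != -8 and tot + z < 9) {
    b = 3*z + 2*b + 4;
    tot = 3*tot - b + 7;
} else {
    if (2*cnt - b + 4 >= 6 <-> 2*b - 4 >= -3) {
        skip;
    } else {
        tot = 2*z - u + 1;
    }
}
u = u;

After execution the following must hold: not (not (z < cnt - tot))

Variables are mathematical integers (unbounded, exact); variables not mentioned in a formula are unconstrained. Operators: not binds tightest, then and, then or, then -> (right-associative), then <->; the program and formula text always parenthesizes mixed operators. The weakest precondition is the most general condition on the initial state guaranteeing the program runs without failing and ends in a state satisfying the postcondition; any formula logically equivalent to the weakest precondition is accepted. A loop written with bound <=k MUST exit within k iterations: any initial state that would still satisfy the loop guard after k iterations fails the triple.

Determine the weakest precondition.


Working backward. After the program, the postcondition not (not (z < cnt - tot)) must hold; in canonical form it is tot + z < cnt.
Before u := u: tot + z < cnt
Then branch requires 3*tot < 2*b + cnt + 2*z - 3; else branch requires ((2*cnt >= b + 2 <-> 2*b >= 1) -> tot + z < cnt) and ((not (2*cnt >= b + 2 <-> 2*b >= 1)) -> 3*z < cnt + u - 1).
Before the if: ((2*cnt != -8 and tot + z < 9) -> 3*tot < 2*b + cnt + 2*z - 3) and ((not (2*cnt != -8 and tot + z < 9)) -> (((2*cnt >= b + 2 <-> 2*b >= 1) -> tot + z < cnt) and ((not (2*cnt >= b + 2 <-> 2*b >= 1)) -> 3*z < cnt + u - 1)))
Before the loop (bound <=1), unroll the exhaustion recursion (WP_0 = exit-now case; WP_j = one more guarded iteration, up to j = 1):
  WP_0: (not (2*tot >= -2)) and ((2*cnt != -8 and tot + z < 9) -> 3*tot < 2*b + cnt + 2*z - 3) and ((not (2*cnt != -8 and tot + z < 9)) -> (((2*cnt >= b + 2 <-> 2*b >= 1) -> tot + z < cnt) and ((not (2*cnt >= b + 2 <-> 2*b >= 1)) -> 3*z < cnt + u - 1)))
  WP_1: (2*tot >= -2 -> ((not (2*tot >= -2)) and ((2*cnt != -8 and tot + z < 9) -> 3*tot < 2*b + cnt + 2*z - 3) and ((not (2*cnt != -8 and tot + z < 9)) -> (((2*cnt >= b + 2 <-> 2*b >= 1) -> tot + z < cnt) and ((not (2*cnt >= b + 2 <-> 2*b >= 1)) -> 3*z < cnt + 2*tot - 1))))) and ((not (2*tot >= -2)) -> (((2*cnt != -8 and tot + z < 9) -> 3*tot < 2*b + cnt + 2*z - 3) and ((not (2*cnt != -8 and tot + z < 9)) -> (((2*cnt >= b + 2 <-> 2*b >= 1) -> tot + z < cnt) and ((not (2*cnt >= b + 2 <-> 2*b >= 1)) -> 3*z < cnt + u - 1)))))
So before the loop: (2*tot >= -2 -> ((not (2*tot >= -2)) and ((2*cnt != -8 and tot + z < 9) -> 3*tot < 2*b + cnt + 2*z - 3) and ((not (2*cnt != -8 and tot + z < 9)) -> (((2*cnt >= b + 2 <-> 2*b >= 1) -> tot + z < cnt) and ((not (2*cnt >= b + 2 <-> 2*b >= 1)) -> 3*z < cnt + 2*tot - 1))))) and ((not (2*tot >= -2)) -> (((2*cnt != -8 and tot + z < 9) -> 3*tot < 2*b + cnt + 2*z - 3) and ((not (2*cnt != -8 and tot + z < 9)) -> (((2*cnt >= b + 2 <-> 2*b >= 1) -> tot + z < cnt) and ((not (2*cnt >= b + 2 <-> 2*b >= 1)) -> 3*z < cnt + u - 1)))))
Answer: WP = (2*tot >= -2 -> ((not (2*tot >= -2)) and ((2*cnt != -8 and tot + z < 9) -> 3*tot < 2*b + cnt + 2*z - 3) and ((not (2*cnt != -8 and tot + z < 9)) -> (((2*cnt >= b + 2 <-> 2*b >= 1) -> tot + z < cnt) and ((not (2*cnt >= b + 2 <-> 2*b >= 1)) -> 3*z < cnt + 2*tot - 1))))) and ((not (2*tot >= -2)) -> (((2*cnt != -8 and tot + z < 9) -> 3*tot < 2*b + cnt + 2*z - 3) and ((not (2*cnt != -8 and tot + z < 9)) -> (((2*cnt >= b + 2 <-> 2*b >= 1) -> tot + z < cnt) and ((not (2*cnt >= b + 2 <-> 2*b >= 1)) -> 3*z < cnt + u - 1)))))


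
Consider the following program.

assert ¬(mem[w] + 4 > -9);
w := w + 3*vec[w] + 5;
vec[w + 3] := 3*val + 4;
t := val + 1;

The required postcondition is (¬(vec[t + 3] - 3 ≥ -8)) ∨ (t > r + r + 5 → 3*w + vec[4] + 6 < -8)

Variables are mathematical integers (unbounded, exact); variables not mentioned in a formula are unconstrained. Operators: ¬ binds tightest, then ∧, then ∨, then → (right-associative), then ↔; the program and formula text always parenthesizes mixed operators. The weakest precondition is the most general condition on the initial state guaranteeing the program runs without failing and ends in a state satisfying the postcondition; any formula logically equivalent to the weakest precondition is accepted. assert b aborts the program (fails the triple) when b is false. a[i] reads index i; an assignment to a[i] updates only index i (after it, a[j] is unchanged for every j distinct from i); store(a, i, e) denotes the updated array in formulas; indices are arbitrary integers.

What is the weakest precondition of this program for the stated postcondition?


Working backward. After the program, the postcondition (¬(vec[t + 3] - 3 ≥ -8)) ∨ (t > r + r + 5 → 3*w + vec[4] + 6 < -8) must hold; in canonical form it is (¬(vec[t + 3] ≥ -5)) ∨ (t > 2*r + 5 → vec[4] + 3*w < -14).
Before t := val + 1: (¬(vec[val + 4] ≥ -5)) ∨ (val > 2*r + 4 → vec[4] + 3*w < -14)
Before vec[w + 3] := 3*val + 4: (¬(store(vec, w + 3, 3*val + 4)[val + 4] ≥ -5)) ∨ (val > 2*r + 4 → store(vec, w + 3, 3*val + 4)[4] + 3*w < -14)
Before w := w + 3*vec[w] + 5: (¬(store(vec, 3*vec[w] + w + 8, 3*val + 4)[val + 4] ≥ -5)) ∨ (val > 2*r + 4 → 9*vec[w] + store(vec, 3*vec[w] + w + 8, 3*val + 4)[4] + 3*w < -29)
Before assert ¬(mem[w] + 4 > -9): (¬(mem[w] > -13)) ∧ ((¬(store(vec, 3*vec[w] + w + 8, 3*val + 4)[val + 4] ≥ -5)) ∨ (val > 2*r + 4 → 9*vec[w] + store(vec, 3*vec[w] + w + 8, 3*val + 4)[4] + 3*w < -29))
Answer: WP = (¬(mem[w] > -13)) ∧ ((¬(store(vec, 3*vec[w] + w + 8, 3*val + 4)[val + 4] ≥ -5)) ∨ (val > 2*r + 4 → 9*vec[w] + store(vec, 3*vec[w] + w + 8, 3*val + 4)[4] + 3*w < -29))


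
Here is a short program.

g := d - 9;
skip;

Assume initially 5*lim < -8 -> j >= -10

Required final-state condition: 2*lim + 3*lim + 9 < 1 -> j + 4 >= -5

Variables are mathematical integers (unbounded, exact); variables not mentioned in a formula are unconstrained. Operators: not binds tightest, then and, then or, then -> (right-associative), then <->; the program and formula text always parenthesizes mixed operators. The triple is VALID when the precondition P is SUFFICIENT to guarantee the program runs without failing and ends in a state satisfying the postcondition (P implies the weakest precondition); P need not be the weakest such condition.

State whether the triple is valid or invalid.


Working backward. After the program, the postcondition 2*lim + 3*lim + 9 < 1 -> j + 4 >= -5 must hold; in canonical form it is 5*lim < -8 -> j >= -9.
Before skip: 5*lim < -8 -> j >= -9
Before g := d - 9: 5*lim < -8 -> j >= -9
The weakest precondition is 5*lim < -8 -> j >= -9.
Check whether 5*lim < -8 -> j >= -10 implies it.
Countermodel: at the initial state j = -10, lim = -2, the precondition holds but the weakest precondition fails.
Answer: invalid


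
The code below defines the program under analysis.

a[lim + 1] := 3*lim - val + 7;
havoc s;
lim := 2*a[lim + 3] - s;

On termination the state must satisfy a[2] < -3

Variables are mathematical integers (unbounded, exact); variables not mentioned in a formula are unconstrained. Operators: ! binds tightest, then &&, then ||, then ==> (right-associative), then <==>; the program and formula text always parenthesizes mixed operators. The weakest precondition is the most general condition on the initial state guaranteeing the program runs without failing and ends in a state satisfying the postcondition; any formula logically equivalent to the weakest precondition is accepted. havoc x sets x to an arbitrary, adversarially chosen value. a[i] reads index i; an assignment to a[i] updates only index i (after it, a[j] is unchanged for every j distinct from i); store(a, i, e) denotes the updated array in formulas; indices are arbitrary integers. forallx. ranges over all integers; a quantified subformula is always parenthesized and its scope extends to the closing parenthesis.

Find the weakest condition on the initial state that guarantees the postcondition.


Working backward. After the program, a[2] < -3 must hold.
Before lim := 2*a[lim + 3] - s: a[2] < -3
Before havoc s: a[2] < -3
Before a[lim + 1] := 3*lim - val + 7: store(a, lim + 1, 3*lim - val + 7)[2] < -3
Answer: WP = store(a, lim + 1, 3*lim - val + 7)[2] < -3


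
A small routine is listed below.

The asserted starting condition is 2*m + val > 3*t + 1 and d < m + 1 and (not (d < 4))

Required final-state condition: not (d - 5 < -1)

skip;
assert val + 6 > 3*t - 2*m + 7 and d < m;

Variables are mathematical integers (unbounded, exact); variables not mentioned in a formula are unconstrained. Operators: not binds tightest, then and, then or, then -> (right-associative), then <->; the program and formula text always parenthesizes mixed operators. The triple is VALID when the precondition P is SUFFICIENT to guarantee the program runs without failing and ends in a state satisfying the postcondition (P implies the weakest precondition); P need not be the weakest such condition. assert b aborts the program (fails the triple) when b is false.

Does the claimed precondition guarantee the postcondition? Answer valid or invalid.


Working backward. After the program, the postcondition not (d - 5 < -1) must hold; in canonical form it is not (d < 4).
Before assert val + 6 > 3*t - 2*m + 7 and d < m: 2*m + val > 3*t + 1 and d < m and (not (d < 4))
Before skip: 2*m + val > 3*t + 1 and d < m and (not (d < 4))
The weakest precondition is 2*m + val > 3*t + 1 and d < m and (not (d < 4)).
Check whether 2*m + val > 3*t + 1 and d < m + 1 and (not (d < 4)) implies it.
Countermodel: at the initial state d = 4, m = 4, t = 0, val = -6, the precondition holds but the weakest precondition fails.
Answer: invalid


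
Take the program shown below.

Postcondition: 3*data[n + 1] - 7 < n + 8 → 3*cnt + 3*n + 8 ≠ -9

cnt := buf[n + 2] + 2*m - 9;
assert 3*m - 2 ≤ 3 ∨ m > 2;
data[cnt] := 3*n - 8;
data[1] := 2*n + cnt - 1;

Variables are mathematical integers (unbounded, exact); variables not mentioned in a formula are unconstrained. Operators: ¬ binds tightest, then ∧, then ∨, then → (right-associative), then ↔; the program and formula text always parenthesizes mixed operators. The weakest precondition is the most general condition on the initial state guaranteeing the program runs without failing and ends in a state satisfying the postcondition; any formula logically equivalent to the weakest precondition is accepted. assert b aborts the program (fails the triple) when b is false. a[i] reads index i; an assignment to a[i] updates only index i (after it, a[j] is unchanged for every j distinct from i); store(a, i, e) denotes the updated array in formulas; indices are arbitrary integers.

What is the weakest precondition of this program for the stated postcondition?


Working backward. After the program, the postcondition 3*data[n + 1] - 7 < n + 8 → 3*cnt + 3*n + 8 ≠ -9 must hold; in canonical form it is 3*data[n + 1] < n + 15 → 3*cnt + 3*n ≠ -17.
Before data[1] := 2*n + cnt - 1: 3*store(data, 1, cnt + 2*n - 1)[n + 1] < n + 15 → 3*cnt + 3*n ≠ -17
Before data[cnt] := 3*n - 8: 3*store(store(data, cnt, 3*n - 8), 1, cnt + 2*n - 1)[n + 1] < n + 15 → 3*cnt + 3*n ≠ -17
Before assert 3*m - 2 ≤ 3 ∨ m > 2: (3*m ≤ 5 ∨ m > 2) ∧ (3*store(store(data, cnt, 3*n - 8), 1, cnt + 2*n - 1)[n + 1] < n + 15 → 3*cnt + 3*n ≠ -17)
Before cnt := buf[n + 2] + 2*m - 9: (3*m ≤ 5 ∨ m > 2) ∧ (3*store(store(data, buf[n + 2] + 2*m - 9, 3*n - 8), 1, buf[n + 2] + 2*m + 2*n - 10)[n + 1] < n + 15 → 3*buf[n + 2] + 6*m + 3*n ≠ 10)
Answer: WP = (3*m ≤ 5 ∨ m > 2) ∧ (3*store(store(data, buf[n + 2] + 2*m - 9, 3*n - 8), 1, buf[n + 2] + 2*m + 2*n - 10)[n + 1] < n + 15 → 3*buf[n + 2] + 6*m + 3*n ≠ 10)


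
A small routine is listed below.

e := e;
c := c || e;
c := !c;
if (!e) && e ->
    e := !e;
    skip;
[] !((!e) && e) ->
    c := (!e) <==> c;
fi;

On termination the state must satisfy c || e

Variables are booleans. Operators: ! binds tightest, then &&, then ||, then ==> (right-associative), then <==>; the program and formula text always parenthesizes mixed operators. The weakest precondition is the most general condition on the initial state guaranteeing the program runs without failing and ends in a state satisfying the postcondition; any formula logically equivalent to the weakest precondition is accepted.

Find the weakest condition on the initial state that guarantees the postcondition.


Working backward. After the program, c || e must hold.
Then branch requires c || (!e); else branch requires ((!e) <==> c) || e.
Before the if: ((!e) <==> c) || e
Before c := !c: ((!e) <==> (!c)) || e
Before c := c || e: ((!e) <==> (!(c || e))) || e
Before e := e: ((!e) <==> (!(c || e))) || e
Answer: WP = ((!e) <==> (!(c || e))) || e


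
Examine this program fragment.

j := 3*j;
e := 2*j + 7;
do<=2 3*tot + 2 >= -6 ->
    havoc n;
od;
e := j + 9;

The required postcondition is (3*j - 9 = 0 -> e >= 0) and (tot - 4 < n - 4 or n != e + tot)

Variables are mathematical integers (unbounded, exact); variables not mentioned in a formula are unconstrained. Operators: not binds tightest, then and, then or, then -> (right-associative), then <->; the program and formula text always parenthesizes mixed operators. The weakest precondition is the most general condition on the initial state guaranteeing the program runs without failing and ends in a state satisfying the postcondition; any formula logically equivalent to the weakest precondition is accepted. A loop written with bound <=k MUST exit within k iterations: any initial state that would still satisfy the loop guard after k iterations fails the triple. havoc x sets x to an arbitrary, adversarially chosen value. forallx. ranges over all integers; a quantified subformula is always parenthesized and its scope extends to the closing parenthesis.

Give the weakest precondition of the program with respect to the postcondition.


Working backward. After the program, the postcondition (3*j - 9 = 0 -> e >= 0) and (tot - 4 < n - 4 or n != e + tot) must hold; in canonical form it is (3*j = 9 -> e >= 0) and (tot < n or n != e + tot).
Before e := j + 9: (3*j = 9 -> j >= -9) and (tot < n or n != j + tot + 9)
Before the loop (bound <=2), unroll the exhaustion recursion (WP_0 = exit-now case; WP_j = one more guarded iteration, up to j = 2):
  WP_0: (not (3*tot >= -8)) and (3*j = 9 -> j >= -9) and (tot < n or n != j + tot + 9)
  WP_1: (3*tot >= -8 -> (forall n_1. ((not (3*tot >= -8)) and (3*j = 9 -> j >= -9) and (tot < n_1 or n_1 != j + tot + 9)))) and ((not (3*tot >= -8)) -> ((3*j = 9 -> j >= -9) and (tot < n or n != j + tot + 9)))
  WP_2: (3*tot >= -8 -> (forall n_2. ((3*tot >= -8 -> (forall n_1. ((not (3*tot >= -8)) and (3*j = 9 -> j >= -9) and (tot < n_1 or n_1 != j + tot + 9)))) and ((not (3*tot >= -8)) -> ((3*j = 9 -> j >= -9) and (tot < n_2 or n_2 != j + tot + 9)))))) and ((not (3*tot >= -8)) -> ((3*j = 9 -> j >= -9) and (tot < n or n != j + tot + 9)))
So before the loop: (3*tot >= -8 -> (forall n_2. ((3*tot >= -8 -> (forall n_1. ((not (3*tot >= -8)) and (3*j = 9 -> j >= -9) and (tot < n_1 or n_1 != j + tot + 9)))) and ((not (3*tot >= -8)) -> ((3*j = 9 -> j >= -9) and (tot < n_2 or n_2 != j + tot + 9)))))) and ((not (3*tot >= -8)) -> ((3*j = 9 -> j >= -9) and (tot < n or n != j + tot + 9)))
Before e := 2*j + 7: (3*tot >= -8 -> (forall n_2. ((3*tot >= -8 -> (forall n_1. ((not (3*tot >= -8)) and (3*j = 9 -> j >= -9) and (tot < n_1 or n_1 != j + tot + 9)))) and ((not (3*tot >= -8)) -> ((3*j = 9 -> j >= -9) and (tot < n_2 or n_2 != j + tot + 9)))))) and ((not (3*tot >= -8)) -> ((3*j = 9 -> j >= -9) and (tot < n or n != j + tot + 9)))
Before j := 3*j: (3*tot >= -8 -> (forall n_2. ((3*tot >= -8 -> (forall n_1. ((not (3*tot >= -8)) and (9*j = 9 -> 3*j >= -9) and (tot < n_1 or n_1 != 3*j + tot + 9)))) and ((not (3*tot >= -8)) -> ((9*j = 9 -> 3*j >= -9) and (tot < n_2 or n_2 != 3*j + tot + 9)))))) and ((not (3*tot >= -8)) -> ((9*j = 9 -> 3*j >= -9) and (tot < n or n != 3*j + tot + 9)))
Answer: WP = (3*tot >= -8 -> (forall n_2. ((3*tot >= -8 -> (forall n_1. ((not (3*tot >= -8)) and (9*j = 9 -> 3*j >= -9) and (tot < n_1 or n_1 != 3*j + tot + 9)))) and ((not (3*tot >= -8)) -> ((9*j = 9 -> 3*j >= -9) and (tot < n_2 or n_2 != 3*j + tot + 9)))))) and ((not (3*tot >= -8)) -> ((9*j = 9 -> 3*j >= -9) and (tot < n or n != 3*j + tot + 9)))


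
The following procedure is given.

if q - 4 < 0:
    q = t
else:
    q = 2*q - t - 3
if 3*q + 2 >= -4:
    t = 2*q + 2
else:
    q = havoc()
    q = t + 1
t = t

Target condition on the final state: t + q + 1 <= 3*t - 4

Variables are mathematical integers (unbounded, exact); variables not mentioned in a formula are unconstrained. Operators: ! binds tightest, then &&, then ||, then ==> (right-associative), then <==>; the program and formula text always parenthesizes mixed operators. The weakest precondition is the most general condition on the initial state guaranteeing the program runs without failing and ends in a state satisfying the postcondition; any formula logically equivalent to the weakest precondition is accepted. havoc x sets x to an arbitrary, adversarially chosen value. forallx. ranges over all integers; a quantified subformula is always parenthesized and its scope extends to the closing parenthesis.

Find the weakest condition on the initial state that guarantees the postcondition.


Working backward. After the program, the postcondition t + q + 1 <= 3*t - 4 must hold; in canonical form it is q <= 2*t - 5.
Before t := t: q <= 2*t - 5
Then branch requires 3*q >= 1; else branch requires t >= 6.
Before the if: (3*q >= -6 ==> 3*q >= 1) && ((!(3*q >= -6)) ==> t >= 6)
Then branch requires (3*t >= -6 ==> 3*t >= 1) && ((!(3*t >= -6)) ==> t >= 6); else branch requires (6*q >= 3*t + 3 ==> 6*q >= 3*t + 10) && ((!(6*q >= 3*t + 3)) ==> t >= 6).
Before the if: (q < 4 ==> ((3*t >= -6 ==> 3*t >= 1) && ((!(3*t >= -6)) ==> t >= 6))) && ((!(q < 4)) ==> ((6*q >= 3*t + 3 ==> 6*q >= 3*t + 10) && ((!(6*q >= 3*t + 3)) ==> t >= 6)))
Answer: WP = (q < 4 ==> ((3*t >= -6 ==> 3*t >= 1) && ((!(3*t >= -6)) ==> t >= 6))) && ((!(q < 4)) ==> ((6*q >= 3*t + 3 ==> 6*q >= 3*t + 10) && ((!(6*q >= 3*t + 3)) ==> t >= 6)))


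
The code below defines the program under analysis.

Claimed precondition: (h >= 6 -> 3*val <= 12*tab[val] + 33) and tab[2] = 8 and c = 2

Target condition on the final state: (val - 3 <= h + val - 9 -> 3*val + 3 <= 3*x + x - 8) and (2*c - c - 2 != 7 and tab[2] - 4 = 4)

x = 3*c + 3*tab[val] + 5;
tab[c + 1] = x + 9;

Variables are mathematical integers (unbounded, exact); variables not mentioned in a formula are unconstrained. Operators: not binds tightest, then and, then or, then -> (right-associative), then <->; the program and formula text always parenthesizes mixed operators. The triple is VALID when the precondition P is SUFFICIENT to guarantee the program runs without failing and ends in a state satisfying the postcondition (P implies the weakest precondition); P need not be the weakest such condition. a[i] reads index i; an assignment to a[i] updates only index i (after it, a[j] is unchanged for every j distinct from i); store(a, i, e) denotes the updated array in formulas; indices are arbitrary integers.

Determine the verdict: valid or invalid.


Working backward. After the program, the postcondition (val - 3 <= h + val - 9 -> 3*val + 3 <= 3*x + x - 8) and (2*c - c - 2 != 7 and tab[2] - 4 = 4) must hold; in canonical form it is (h >= 6 -> 3*val <= 4*x - 11) and c != 9 and tab[2] = 8.
Before tab[c + 1] := x + 9: (h >= 6 -> 3*val <= 4*x - 11) and c != 9 and store(tab, c + 1, x + 9)[2] = 8
Before x := 3*c + 3*tab[val] + 5: (h >= 6 -> 3*val <= 12*tab[val] + 12*c + 9) and c != 9 and store(tab, c + 1, 3*tab[val] + 3*c + 14)[2] = 8
The weakest precondition is (h >= 6 -> 3*val <= 12*tab[val] + 12*c + 9) and c != 9 and store(tab, c + 1, 3*tab[val] + 3*c + 14)[2] = 8.
Check whether (h >= 6 -> 3*val <= 12*tab[val] + 33) and tab[2] = 8 and c = 2 implies it.
Every state satisfying the precondition satisfies the weakest precondition: the implication holds.
Answer: valid
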